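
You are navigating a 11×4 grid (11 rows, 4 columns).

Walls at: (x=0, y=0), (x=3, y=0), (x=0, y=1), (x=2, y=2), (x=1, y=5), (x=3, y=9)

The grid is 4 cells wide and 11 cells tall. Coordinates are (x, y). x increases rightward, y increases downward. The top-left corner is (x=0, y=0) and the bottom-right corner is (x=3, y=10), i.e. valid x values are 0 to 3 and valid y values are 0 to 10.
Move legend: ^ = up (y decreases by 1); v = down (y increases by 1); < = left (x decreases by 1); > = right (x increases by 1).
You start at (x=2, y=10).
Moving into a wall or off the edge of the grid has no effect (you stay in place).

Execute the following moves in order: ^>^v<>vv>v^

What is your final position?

Answer: Final position: (x=3, y=10)

Derivation:
Start: (x=2, y=10)
  ^ (up): (x=2, y=10) -> (x=2, y=9)
  > (right): blocked, stay at (x=2, y=9)
  ^ (up): (x=2, y=9) -> (x=2, y=8)
  v (down): (x=2, y=8) -> (x=2, y=9)
  < (left): (x=2, y=9) -> (x=1, y=9)
  > (right): (x=1, y=9) -> (x=2, y=9)
  v (down): (x=2, y=9) -> (x=2, y=10)
  v (down): blocked, stay at (x=2, y=10)
  > (right): (x=2, y=10) -> (x=3, y=10)
  v (down): blocked, stay at (x=3, y=10)
  ^ (up): blocked, stay at (x=3, y=10)
Final: (x=3, y=10)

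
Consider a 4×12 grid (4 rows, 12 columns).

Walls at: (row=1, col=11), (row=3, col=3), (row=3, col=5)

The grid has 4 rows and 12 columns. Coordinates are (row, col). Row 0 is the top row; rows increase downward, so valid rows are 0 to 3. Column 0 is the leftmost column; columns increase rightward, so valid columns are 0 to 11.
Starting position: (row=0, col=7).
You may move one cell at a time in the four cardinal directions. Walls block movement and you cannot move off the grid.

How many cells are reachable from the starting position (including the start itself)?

BFS flood-fill from (row=0, col=7):
  Distance 0: (row=0, col=7)
  Distance 1: (row=0, col=6), (row=0, col=8), (row=1, col=7)
  Distance 2: (row=0, col=5), (row=0, col=9), (row=1, col=6), (row=1, col=8), (row=2, col=7)
  Distance 3: (row=0, col=4), (row=0, col=10), (row=1, col=5), (row=1, col=9), (row=2, col=6), (row=2, col=8), (row=3, col=7)
  Distance 4: (row=0, col=3), (row=0, col=11), (row=1, col=4), (row=1, col=10), (row=2, col=5), (row=2, col=9), (row=3, col=6), (row=3, col=8)
  Distance 5: (row=0, col=2), (row=1, col=3), (row=2, col=4), (row=2, col=10), (row=3, col=9)
  Distance 6: (row=0, col=1), (row=1, col=2), (row=2, col=3), (row=2, col=11), (row=3, col=4), (row=3, col=10)
  Distance 7: (row=0, col=0), (row=1, col=1), (row=2, col=2), (row=3, col=11)
  Distance 8: (row=1, col=0), (row=2, col=1), (row=3, col=2)
  Distance 9: (row=2, col=0), (row=3, col=1)
  Distance 10: (row=3, col=0)
Total reachable: 45 (grid has 45 open cells total)

Answer: Reachable cells: 45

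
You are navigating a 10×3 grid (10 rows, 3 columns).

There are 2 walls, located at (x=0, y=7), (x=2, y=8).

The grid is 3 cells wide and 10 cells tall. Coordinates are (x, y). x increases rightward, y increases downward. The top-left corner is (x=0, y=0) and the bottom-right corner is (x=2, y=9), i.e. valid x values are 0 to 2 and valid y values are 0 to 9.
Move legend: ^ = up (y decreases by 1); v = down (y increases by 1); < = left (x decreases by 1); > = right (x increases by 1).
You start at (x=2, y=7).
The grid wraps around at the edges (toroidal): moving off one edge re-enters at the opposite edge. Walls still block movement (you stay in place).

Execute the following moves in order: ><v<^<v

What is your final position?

Answer: Final position: (x=0, y=9)

Derivation:
Start: (x=2, y=7)
  > (right): blocked, stay at (x=2, y=7)
  < (left): (x=2, y=7) -> (x=1, y=7)
  v (down): (x=1, y=7) -> (x=1, y=8)
  < (left): (x=1, y=8) -> (x=0, y=8)
  ^ (up): blocked, stay at (x=0, y=8)
  < (left): blocked, stay at (x=0, y=8)
  v (down): (x=0, y=8) -> (x=0, y=9)
Final: (x=0, y=9)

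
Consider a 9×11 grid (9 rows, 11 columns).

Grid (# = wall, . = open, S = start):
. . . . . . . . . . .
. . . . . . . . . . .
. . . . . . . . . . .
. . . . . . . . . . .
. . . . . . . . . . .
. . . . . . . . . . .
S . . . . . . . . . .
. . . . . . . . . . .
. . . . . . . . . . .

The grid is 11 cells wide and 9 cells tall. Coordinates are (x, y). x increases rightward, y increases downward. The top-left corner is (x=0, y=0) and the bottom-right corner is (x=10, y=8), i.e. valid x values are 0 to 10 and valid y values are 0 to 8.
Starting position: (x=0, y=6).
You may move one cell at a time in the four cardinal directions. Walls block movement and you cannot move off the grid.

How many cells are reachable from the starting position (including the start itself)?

BFS flood-fill from (x=0, y=6):
  Distance 0: (x=0, y=6)
  Distance 1: (x=0, y=5), (x=1, y=6), (x=0, y=7)
  Distance 2: (x=0, y=4), (x=1, y=5), (x=2, y=6), (x=1, y=7), (x=0, y=8)
  Distance 3: (x=0, y=3), (x=1, y=4), (x=2, y=5), (x=3, y=6), (x=2, y=7), (x=1, y=8)
  Distance 4: (x=0, y=2), (x=1, y=3), (x=2, y=4), (x=3, y=5), (x=4, y=6), (x=3, y=7), (x=2, y=8)
  Distance 5: (x=0, y=1), (x=1, y=2), (x=2, y=3), (x=3, y=4), (x=4, y=5), (x=5, y=6), (x=4, y=7), (x=3, y=8)
  Distance 6: (x=0, y=0), (x=1, y=1), (x=2, y=2), (x=3, y=3), (x=4, y=4), (x=5, y=5), (x=6, y=6), (x=5, y=7), (x=4, y=8)
  Distance 7: (x=1, y=0), (x=2, y=1), (x=3, y=2), (x=4, y=3), (x=5, y=4), (x=6, y=5), (x=7, y=6), (x=6, y=7), (x=5, y=8)
  Distance 8: (x=2, y=0), (x=3, y=1), (x=4, y=2), (x=5, y=3), (x=6, y=4), (x=7, y=5), (x=8, y=6), (x=7, y=7), (x=6, y=8)
  Distance 9: (x=3, y=0), (x=4, y=1), (x=5, y=2), (x=6, y=3), (x=7, y=4), (x=8, y=5), (x=9, y=6), (x=8, y=7), (x=7, y=8)
  Distance 10: (x=4, y=0), (x=5, y=1), (x=6, y=2), (x=7, y=3), (x=8, y=4), (x=9, y=5), (x=10, y=6), (x=9, y=7), (x=8, y=8)
  Distance 11: (x=5, y=0), (x=6, y=1), (x=7, y=2), (x=8, y=3), (x=9, y=4), (x=10, y=5), (x=10, y=7), (x=9, y=8)
  Distance 12: (x=6, y=0), (x=7, y=1), (x=8, y=2), (x=9, y=3), (x=10, y=4), (x=10, y=8)
  Distance 13: (x=7, y=0), (x=8, y=1), (x=9, y=2), (x=10, y=3)
  Distance 14: (x=8, y=0), (x=9, y=1), (x=10, y=2)
  Distance 15: (x=9, y=0), (x=10, y=1)
  Distance 16: (x=10, y=0)
Total reachable: 99 (grid has 99 open cells total)

Answer: Reachable cells: 99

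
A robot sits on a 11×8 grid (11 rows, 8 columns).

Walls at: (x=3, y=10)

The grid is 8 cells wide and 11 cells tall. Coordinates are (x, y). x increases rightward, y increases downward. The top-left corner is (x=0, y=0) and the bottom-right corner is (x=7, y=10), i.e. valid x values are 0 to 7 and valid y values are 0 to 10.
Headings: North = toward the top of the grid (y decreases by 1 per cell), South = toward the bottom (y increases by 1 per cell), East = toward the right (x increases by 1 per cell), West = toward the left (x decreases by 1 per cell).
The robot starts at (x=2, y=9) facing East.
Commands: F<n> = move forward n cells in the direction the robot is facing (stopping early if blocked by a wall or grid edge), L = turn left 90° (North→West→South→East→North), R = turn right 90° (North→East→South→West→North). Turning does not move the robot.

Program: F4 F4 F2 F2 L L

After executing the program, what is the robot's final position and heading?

Start: (x=2, y=9), facing East
  F4: move forward 4, now at (x=6, y=9)
  F4: move forward 1/4 (blocked), now at (x=7, y=9)
  F2: move forward 0/2 (blocked), now at (x=7, y=9)
  F2: move forward 0/2 (blocked), now at (x=7, y=9)
  L: turn left, now facing North
  L: turn left, now facing West
Final: (x=7, y=9), facing West

Answer: Final position: (x=7, y=9), facing West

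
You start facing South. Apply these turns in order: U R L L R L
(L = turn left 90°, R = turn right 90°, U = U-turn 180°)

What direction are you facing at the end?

Answer: Final heading: West

Derivation:
Start: South
  U (U-turn (180°)) -> North
  R (right (90° clockwise)) -> East
  L (left (90° counter-clockwise)) -> North
  L (left (90° counter-clockwise)) -> West
  R (right (90° clockwise)) -> North
  L (left (90° counter-clockwise)) -> West
Final: West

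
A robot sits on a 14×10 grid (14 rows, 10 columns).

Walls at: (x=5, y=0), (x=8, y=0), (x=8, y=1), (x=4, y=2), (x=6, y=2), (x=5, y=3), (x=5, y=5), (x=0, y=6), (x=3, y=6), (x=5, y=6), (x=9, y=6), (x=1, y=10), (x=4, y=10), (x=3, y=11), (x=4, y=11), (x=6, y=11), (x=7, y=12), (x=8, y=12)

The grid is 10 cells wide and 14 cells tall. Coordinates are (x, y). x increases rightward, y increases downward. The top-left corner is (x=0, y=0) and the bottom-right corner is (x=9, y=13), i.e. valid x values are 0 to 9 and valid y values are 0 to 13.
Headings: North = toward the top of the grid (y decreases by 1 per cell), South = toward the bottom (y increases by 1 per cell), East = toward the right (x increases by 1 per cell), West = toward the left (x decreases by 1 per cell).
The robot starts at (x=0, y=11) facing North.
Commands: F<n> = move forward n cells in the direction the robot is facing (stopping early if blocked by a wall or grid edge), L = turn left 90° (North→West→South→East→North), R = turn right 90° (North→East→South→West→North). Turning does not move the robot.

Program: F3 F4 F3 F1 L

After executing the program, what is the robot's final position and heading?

Start: (x=0, y=11), facing North
  F3: move forward 3, now at (x=0, y=8)
  F4: move forward 1/4 (blocked), now at (x=0, y=7)
  F3: move forward 0/3 (blocked), now at (x=0, y=7)
  F1: move forward 0/1 (blocked), now at (x=0, y=7)
  L: turn left, now facing West
Final: (x=0, y=7), facing West

Answer: Final position: (x=0, y=7), facing West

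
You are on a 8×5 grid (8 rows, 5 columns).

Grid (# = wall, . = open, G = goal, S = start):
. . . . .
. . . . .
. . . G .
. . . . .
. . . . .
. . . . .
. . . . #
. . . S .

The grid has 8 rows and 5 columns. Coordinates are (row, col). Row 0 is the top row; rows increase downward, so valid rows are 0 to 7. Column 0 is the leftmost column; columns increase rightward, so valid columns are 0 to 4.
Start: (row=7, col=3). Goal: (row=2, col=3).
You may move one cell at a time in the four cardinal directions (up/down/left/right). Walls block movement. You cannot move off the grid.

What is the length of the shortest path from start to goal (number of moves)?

Answer: Shortest path length: 5

Derivation:
BFS from (row=7, col=3) until reaching (row=2, col=3):
  Distance 0: (row=7, col=3)
  Distance 1: (row=6, col=3), (row=7, col=2), (row=7, col=4)
  Distance 2: (row=5, col=3), (row=6, col=2), (row=7, col=1)
  Distance 3: (row=4, col=3), (row=5, col=2), (row=5, col=4), (row=6, col=1), (row=7, col=0)
  Distance 4: (row=3, col=3), (row=4, col=2), (row=4, col=4), (row=5, col=1), (row=6, col=0)
  Distance 5: (row=2, col=3), (row=3, col=2), (row=3, col=4), (row=4, col=1), (row=5, col=0)  <- goal reached here
One shortest path (5 moves): (row=7, col=3) -> (row=6, col=3) -> (row=5, col=3) -> (row=4, col=3) -> (row=3, col=3) -> (row=2, col=3)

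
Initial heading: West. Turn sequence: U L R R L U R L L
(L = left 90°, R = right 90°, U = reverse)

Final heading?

Start: West
  U (U-turn (180°)) -> East
  L (left (90° counter-clockwise)) -> North
  R (right (90° clockwise)) -> East
  R (right (90° clockwise)) -> South
  L (left (90° counter-clockwise)) -> East
  U (U-turn (180°)) -> West
  R (right (90° clockwise)) -> North
  L (left (90° counter-clockwise)) -> West
  L (left (90° counter-clockwise)) -> South
Final: South

Answer: Final heading: South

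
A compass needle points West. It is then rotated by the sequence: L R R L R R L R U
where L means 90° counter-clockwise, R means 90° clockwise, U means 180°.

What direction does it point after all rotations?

Answer: Final heading: West

Derivation:
Start: West
  L (left (90° counter-clockwise)) -> South
  R (right (90° clockwise)) -> West
  R (right (90° clockwise)) -> North
  L (left (90° counter-clockwise)) -> West
  R (right (90° clockwise)) -> North
  R (right (90° clockwise)) -> East
  L (left (90° counter-clockwise)) -> North
  R (right (90° clockwise)) -> East
  U (U-turn (180°)) -> West
Final: West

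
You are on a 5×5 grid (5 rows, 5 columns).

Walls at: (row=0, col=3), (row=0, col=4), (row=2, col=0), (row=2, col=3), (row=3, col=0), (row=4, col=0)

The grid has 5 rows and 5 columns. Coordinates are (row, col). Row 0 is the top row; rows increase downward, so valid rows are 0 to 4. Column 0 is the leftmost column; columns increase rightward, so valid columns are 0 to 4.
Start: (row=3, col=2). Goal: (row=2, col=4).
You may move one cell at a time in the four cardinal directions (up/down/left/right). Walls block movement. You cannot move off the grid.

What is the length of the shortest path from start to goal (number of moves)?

Answer: Shortest path length: 3

Derivation:
BFS from (row=3, col=2) until reaching (row=2, col=4):
  Distance 0: (row=3, col=2)
  Distance 1: (row=2, col=2), (row=3, col=1), (row=3, col=3), (row=4, col=2)
  Distance 2: (row=1, col=2), (row=2, col=1), (row=3, col=4), (row=4, col=1), (row=4, col=3)
  Distance 3: (row=0, col=2), (row=1, col=1), (row=1, col=3), (row=2, col=4), (row=4, col=4)  <- goal reached here
One shortest path (3 moves): (row=3, col=2) -> (row=3, col=3) -> (row=3, col=4) -> (row=2, col=4)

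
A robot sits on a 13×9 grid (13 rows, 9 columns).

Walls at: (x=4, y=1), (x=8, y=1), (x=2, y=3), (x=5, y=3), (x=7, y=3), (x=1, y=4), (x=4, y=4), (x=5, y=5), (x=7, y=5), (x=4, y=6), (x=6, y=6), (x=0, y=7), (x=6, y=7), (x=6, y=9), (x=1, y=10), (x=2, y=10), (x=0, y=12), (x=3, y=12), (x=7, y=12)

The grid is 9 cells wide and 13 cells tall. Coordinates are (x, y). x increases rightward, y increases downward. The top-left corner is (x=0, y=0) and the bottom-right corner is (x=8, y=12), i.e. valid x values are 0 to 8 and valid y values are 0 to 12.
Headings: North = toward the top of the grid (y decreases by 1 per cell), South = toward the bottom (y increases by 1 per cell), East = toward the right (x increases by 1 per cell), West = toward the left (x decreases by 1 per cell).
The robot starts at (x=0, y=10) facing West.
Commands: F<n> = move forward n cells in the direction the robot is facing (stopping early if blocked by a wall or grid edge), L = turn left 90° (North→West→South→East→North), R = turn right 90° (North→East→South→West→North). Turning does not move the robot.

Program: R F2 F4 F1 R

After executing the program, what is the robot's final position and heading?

Start: (x=0, y=10), facing West
  R: turn right, now facing North
  F2: move forward 2, now at (x=0, y=8)
  F4: move forward 0/4 (blocked), now at (x=0, y=8)
  F1: move forward 0/1 (blocked), now at (x=0, y=8)
  R: turn right, now facing East
Final: (x=0, y=8), facing East

Answer: Final position: (x=0, y=8), facing East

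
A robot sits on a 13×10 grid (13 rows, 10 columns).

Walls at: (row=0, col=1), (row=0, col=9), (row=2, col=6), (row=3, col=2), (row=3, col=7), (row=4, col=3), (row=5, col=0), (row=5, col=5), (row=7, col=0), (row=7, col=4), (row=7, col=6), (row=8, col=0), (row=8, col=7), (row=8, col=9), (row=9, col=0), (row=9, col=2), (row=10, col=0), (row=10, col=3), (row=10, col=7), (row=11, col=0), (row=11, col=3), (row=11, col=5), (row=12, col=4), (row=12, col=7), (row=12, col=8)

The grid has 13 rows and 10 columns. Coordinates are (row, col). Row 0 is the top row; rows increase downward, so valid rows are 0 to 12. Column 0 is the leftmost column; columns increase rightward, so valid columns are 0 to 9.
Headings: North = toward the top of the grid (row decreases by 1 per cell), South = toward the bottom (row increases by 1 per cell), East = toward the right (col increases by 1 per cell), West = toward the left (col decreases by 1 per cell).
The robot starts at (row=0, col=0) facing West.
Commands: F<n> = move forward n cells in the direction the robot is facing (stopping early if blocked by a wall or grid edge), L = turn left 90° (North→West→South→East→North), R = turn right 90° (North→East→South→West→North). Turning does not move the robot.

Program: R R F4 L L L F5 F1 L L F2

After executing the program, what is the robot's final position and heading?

Start: (row=0, col=0), facing West
  R: turn right, now facing North
  R: turn right, now facing East
  F4: move forward 0/4 (blocked), now at (row=0, col=0)
  L: turn left, now facing North
  L: turn left, now facing West
  L: turn left, now facing South
  F5: move forward 4/5 (blocked), now at (row=4, col=0)
  F1: move forward 0/1 (blocked), now at (row=4, col=0)
  L: turn left, now facing East
  L: turn left, now facing North
  F2: move forward 2, now at (row=2, col=0)
Final: (row=2, col=0), facing North

Answer: Final position: (row=2, col=0), facing North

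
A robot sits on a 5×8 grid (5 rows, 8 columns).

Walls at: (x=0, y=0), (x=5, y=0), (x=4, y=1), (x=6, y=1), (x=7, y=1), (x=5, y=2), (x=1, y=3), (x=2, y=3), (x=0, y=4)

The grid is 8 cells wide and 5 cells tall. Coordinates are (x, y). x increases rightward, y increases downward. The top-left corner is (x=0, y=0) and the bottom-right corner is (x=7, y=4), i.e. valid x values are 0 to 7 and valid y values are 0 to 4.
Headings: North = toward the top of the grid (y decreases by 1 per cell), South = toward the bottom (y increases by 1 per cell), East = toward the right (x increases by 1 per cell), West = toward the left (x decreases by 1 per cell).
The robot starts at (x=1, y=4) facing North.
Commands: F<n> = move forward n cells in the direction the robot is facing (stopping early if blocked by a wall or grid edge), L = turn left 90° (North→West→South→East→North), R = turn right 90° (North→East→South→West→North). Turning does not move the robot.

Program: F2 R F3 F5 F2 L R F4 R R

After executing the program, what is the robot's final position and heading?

Start: (x=1, y=4), facing North
  F2: move forward 0/2 (blocked), now at (x=1, y=4)
  R: turn right, now facing East
  F3: move forward 3, now at (x=4, y=4)
  F5: move forward 3/5 (blocked), now at (x=7, y=4)
  F2: move forward 0/2 (blocked), now at (x=7, y=4)
  L: turn left, now facing North
  R: turn right, now facing East
  F4: move forward 0/4 (blocked), now at (x=7, y=4)
  R: turn right, now facing South
  R: turn right, now facing West
Final: (x=7, y=4), facing West

Answer: Final position: (x=7, y=4), facing West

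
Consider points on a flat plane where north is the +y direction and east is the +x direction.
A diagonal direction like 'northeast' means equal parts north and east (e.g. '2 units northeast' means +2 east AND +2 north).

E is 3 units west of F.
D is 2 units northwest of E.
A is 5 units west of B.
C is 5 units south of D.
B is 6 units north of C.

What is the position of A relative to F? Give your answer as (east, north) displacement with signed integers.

Answer: A is at (east=-10, north=3) relative to F.

Derivation:
Place F at the origin (east=0, north=0).
  E is 3 units west of F: delta (east=-3, north=+0); E at (east=-3, north=0).
  D is 2 units northwest of E: delta (east=-2, north=+2); D at (east=-5, north=2).
  C is 5 units south of D: delta (east=+0, north=-5); C at (east=-5, north=-3).
  B is 6 units north of C: delta (east=+0, north=+6); B at (east=-5, north=3).
  A is 5 units west of B: delta (east=-5, north=+0); A at (east=-10, north=3).
Therefore A relative to F: (east=-10, north=3).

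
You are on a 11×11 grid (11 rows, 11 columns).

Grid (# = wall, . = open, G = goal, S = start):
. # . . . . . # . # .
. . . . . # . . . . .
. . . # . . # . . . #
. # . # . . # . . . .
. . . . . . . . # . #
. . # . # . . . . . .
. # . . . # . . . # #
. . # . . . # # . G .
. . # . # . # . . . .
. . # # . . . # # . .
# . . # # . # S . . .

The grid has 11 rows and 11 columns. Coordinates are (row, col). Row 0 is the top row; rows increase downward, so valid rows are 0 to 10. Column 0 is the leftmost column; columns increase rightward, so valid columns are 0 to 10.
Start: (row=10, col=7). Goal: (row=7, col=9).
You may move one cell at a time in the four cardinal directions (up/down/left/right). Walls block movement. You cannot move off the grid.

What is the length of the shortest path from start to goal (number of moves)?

BFS from (row=10, col=7) until reaching (row=7, col=9):
  Distance 0: (row=10, col=7)
  Distance 1: (row=10, col=8)
  Distance 2: (row=10, col=9)
  Distance 3: (row=9, col=9), (row=10, col=10)
  Distance 4: (row=8, col=9), (row=9, col=10)
  Distance 5: (row=7, col=9), (row=8, col=8), (row=8, col=10)  <- goal reached here
One shortest path (5 moves): (row=10, col=7) -> (row=10, col=8) -> (row=10, col=9) -> (row=9, col=9) -> (row=8, col=9) -> (row=7, col=9)

Answer: Shortest path length: 5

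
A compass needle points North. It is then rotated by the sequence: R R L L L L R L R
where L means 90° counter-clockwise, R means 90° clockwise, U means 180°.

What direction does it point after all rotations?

Answer: Final heading: West

Derivation:
Start: North
  R (right (90° clockwise)) -> East
  R (right (90° clockwise)) -> South
  L (left (90° counter-clockwise)) -> East
  L (left (90° counter-clockwise)) -> North
  L (left (90° counter-clockwise)) -> West
  L (left (90° counter-clockwise)) -> South
  R (right (90° clockwise)) -> West
  L (left (90° counter-clockwise)) -> South
  R (right (90° clockwise)) -> West
Final: West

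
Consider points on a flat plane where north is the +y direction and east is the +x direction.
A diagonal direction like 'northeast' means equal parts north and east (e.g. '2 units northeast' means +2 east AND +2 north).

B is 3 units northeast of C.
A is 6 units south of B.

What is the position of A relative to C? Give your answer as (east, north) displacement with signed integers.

Place C at the origin (east=0, north=0).
  B is 3 units northeast of C: delta (east=+3, north=+3); B at (east=3, north=3).
  A is 6 units south of B: delta (east=+0, north=-6); A at (east=3, north=-3).
Therefore A relative to C: (east=3, north=-3).

Answer: A is at (east=3, north=-3) relative to C.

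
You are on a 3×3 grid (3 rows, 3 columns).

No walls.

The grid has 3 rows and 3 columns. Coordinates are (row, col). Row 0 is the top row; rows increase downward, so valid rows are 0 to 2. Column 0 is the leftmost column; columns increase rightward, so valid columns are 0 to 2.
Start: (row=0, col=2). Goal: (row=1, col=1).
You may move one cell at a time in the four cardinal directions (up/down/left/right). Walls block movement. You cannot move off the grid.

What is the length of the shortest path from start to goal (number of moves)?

Answer: Shortest path length: 2

Derivation:
BFS from (row=0, col=2) until reaching (row=1, col=1):
  Distance 0: (row=0, col=2)
  Distance 1: (row=0, col=1), (row=1, col=2)
  Distance 2: (row=0, col=0), (row=1, col=1), (row=2, col=2)  <- goal reached here
One shortest path (2 moves): (row=0, col=2) -> (row=0, col=1) -> (row=1, col=1)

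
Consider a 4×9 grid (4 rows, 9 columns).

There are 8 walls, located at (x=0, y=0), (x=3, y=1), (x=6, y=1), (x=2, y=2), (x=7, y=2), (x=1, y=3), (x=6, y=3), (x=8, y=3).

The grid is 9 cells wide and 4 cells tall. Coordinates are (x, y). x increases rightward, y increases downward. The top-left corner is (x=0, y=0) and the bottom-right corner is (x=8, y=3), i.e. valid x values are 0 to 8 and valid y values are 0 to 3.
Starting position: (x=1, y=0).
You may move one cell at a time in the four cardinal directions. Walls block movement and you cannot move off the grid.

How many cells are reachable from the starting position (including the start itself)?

Answer: Reachable cells: 27

Derivation:
BFS flood-fill from (x=1, y=0):
  Distance 0: (x=1, y=0)
  Distance 1: (x=2, y=0), (x=1, y=1)
  Distance 2: (x=3, y=0), (x=0, y=1), (x=2, y=1), (x=1, y=2)
  Distance 3: (x=4, y=0), (x=0, y=2)
  Distance 4: (x=5, y=0), (x=4, y=1), (x=0, y=3)
  Distance 5: (x=6, y=0), (x=5, y=1), (x=4, y=2)
  Distance 6: (x=7, y=0), (x=3, y=2), (x=5, y=2), (x=4, y=3)
  Distance 7: (x=8, y=0), (x=7, y=1), (x=6, y=2), (x=3, y=3), (x=5, y=3)
  Distance 8: (x=8, y=1), (x=2, y=3)
  Distance 9: (x=8, y=2)
Total reachable: 27 (grid has 28 open cells total)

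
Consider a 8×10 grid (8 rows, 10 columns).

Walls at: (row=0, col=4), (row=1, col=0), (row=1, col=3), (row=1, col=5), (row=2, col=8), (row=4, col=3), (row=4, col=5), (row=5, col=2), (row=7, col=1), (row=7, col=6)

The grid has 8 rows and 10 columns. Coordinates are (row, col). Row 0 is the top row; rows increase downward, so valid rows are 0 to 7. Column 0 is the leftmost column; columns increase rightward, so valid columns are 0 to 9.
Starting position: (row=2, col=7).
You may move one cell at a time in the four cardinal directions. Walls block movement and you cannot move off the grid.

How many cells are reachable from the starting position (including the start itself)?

Answer: Reachable cells: 70

Derivation:
BFS flood-fill from (row=2, col=7):
  Distance 0: (row=2, col=7)
  Distance 1: (row=1, col=7), (row=2, col=6), (row=3, col=7)
  Distance 2: (row=0, col=7), (row=1, col=6), (row=1, col=8), (row=2, col=5), (row=3, col=6), (row=3, col=8), (row=4, col=7)
  Distance 3: (row=0, col=6), (row=0, col=8), (row=1, col=9), (row=2, col=4), (row=3, col=5), (row=3, col=9), (row=4, col=6), (row=4, col=8), (row=5, col=7)
  Distance 4: (row=0, col=5), (row=0, col=9), (row=1, col=4), (row=2, col=3), (row=2, col=9), (row=3, col=4), (row=4, col=9), (row=5, col=6), (row=5, col=8), (row=6, col=7)
  Distance 5: (row=2, col=2), (row=3, col=3), (row=4, col=4), (row=5, col=5), (row=5, col=9), (row=6, col=6), (row=6, col=8), (row=7, col=7)
  Distance 6: (row=1, col=2), (row=2, col=1), (row=3, col=2), (row=5, col=4), (row=6, col=5), (row=6, col=9), (row=7, col=8)
  Distance 7: (row=0, col=2), (row=1, col=1), (row=2, col=0), (row=3, col=1), (row=4, col=2), (row=5, col=3), (row=6, col=4), (row=7, col=5), (row=7, col=9)
  Distance 8: (row=0, col=1), (row=0, col=3), (row=3, col=0), (row=4, col=1), (row=6, col=3), (row=7, col=4)
  Distance 9: (row=0, col=0), (row=4, col=0), (row=5, col=1), (row=6, col=2), (row=7, col=3)
  Distance 10: (row=5, col=0), (row=6, col=1), (row=7, col=2)
  Distance 11: (row=6, col=0)
  Distance 12: (row=7, col=0)
Total reachable: 70 (grid has 70 open cells total)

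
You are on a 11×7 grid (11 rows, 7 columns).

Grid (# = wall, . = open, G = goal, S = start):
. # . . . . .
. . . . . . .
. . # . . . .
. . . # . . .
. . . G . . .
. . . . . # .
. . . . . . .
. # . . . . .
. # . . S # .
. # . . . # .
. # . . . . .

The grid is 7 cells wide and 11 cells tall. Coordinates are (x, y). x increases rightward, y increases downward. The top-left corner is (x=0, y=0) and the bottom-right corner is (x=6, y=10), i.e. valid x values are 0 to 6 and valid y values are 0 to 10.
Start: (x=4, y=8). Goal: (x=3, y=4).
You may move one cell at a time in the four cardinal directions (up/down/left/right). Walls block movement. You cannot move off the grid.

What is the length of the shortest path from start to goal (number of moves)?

Answer: Shortest path length: 5

Derivation:
BFS from (x=4, y=8) until reaching (x=3, y=4):
  Distance 0: (x=4, y=8)
  Distance 1: (x=4, y=7), (x=3, y=8), (x=4, y=9)
  Distance 2: (x=4, y=6), (x=3, y=7), (x=5, y=7), (x=2, y=8), (x=3, y=9), (x=4, y=10)
  Distance 3: (x=4, y=5), (x=3, y=6), (x=5, y=6), (x=2, y=7), (x=6, y=7), (x=2, y=9), (x=3, y=10), (x=5, y=10)
  Distance 4: (x=4, y=4), (x=3, y=5), (x=2, y=6), (x=6, y=6), (x=6, y=8), (x=2, y=10), (x=6, y=10)
  Distance 5: (x=4, y=3), (x=3, y=4), (x=5, y=4), (x=2, y=5), (x=6, y=5), (x=1, y=6), (x=6, y=9)  <- goal reached here
One shortest path (5 moves): (x=4, y=8) -> (x=3, y=8) -> (x=3, y=7) -> (x=3, y=6) -> (x=3, y=5) -> (x=3, y=4)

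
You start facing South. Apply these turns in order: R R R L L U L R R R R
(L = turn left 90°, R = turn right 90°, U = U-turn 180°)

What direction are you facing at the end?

Start: South
  R (right (90° clockwise)) -> West
  R (right (90° clockwise)) -> North
  R (right (90° clockwise)) -> East
  L (left (90° counter-clockwise)) -> North
  L (left (90° counter-clockwise)) -> West
  U (U-turn (180°)) -> East
  L (left (90° counter-clockwise)) -> North
  R (right (90° clockwise)) -> East
  R (right (90° clockwise)) -> South
  R (right (90° clockwise)) -> West
  R (right (90° clockwise)) -> North
Final: North

Answer: Final heading: North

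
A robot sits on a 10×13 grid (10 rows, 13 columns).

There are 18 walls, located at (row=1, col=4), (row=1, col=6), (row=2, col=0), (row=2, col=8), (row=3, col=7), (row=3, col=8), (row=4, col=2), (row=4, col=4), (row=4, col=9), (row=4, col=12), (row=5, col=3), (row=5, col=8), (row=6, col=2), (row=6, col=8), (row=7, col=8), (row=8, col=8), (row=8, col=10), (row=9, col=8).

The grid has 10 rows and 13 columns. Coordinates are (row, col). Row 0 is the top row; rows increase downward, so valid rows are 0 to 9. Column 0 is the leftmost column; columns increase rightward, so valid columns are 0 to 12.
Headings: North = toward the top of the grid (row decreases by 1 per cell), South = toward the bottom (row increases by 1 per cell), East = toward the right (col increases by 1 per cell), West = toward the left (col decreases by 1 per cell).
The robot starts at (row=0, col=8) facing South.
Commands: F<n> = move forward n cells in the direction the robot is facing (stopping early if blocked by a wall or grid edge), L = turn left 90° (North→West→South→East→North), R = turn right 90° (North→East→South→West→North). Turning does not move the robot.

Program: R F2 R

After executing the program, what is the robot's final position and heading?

Start: (row=0, col=8), facing South
  R: turn right, now facing West
  F2: move forward 2, now at (row=0, col=6)
  R: turn right, now facing North
Final: (row=0, col=6), facing North

Answer: Final position: (row=0, col=6), facing North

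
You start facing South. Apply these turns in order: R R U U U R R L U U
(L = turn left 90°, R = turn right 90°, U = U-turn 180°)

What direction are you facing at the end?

Start: South
  R (right (90° clockwise)) -> West
  R (right (90° clockwise)) -> North
  U (U-turn (180°)) -> South
  U (U-turn (180°)) -> North
  U (U-turn (180°)) -> South
  R (right (90° clockwise)) -> West
  R (right (90° clockwise)) -> North
  L (left (90° counter-clockwise)) -> West
  U (U-turn (180°)) -> East
  U (U-turn (180°)) -> West
Final: West

Answer: Final heading: West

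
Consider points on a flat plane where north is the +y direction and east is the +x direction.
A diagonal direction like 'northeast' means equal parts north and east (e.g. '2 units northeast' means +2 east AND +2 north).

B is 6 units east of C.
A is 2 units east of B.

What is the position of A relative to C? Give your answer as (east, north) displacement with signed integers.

Place C at the origin (east=0, north=0).
  B is 6 units east of C: delta (east=+6, north=+0); B at (east=6, north=0).
  A is 2 units east of B: delta (east=+2, north=+0); A at (east=8, north=0).
Therefore A relative to C: (east=8, north=0).

Answer: A is at (east=8, north=0) relative to C.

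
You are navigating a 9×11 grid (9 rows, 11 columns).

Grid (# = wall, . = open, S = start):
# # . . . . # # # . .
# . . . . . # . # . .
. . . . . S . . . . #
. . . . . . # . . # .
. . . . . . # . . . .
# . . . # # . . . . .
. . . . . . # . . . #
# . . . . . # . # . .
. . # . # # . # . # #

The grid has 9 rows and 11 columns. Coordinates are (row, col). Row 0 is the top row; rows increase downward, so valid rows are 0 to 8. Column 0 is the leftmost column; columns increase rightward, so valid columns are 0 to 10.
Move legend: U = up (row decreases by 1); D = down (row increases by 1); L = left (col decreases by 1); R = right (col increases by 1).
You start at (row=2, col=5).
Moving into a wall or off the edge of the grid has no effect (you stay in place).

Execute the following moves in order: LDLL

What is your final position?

Answer: Final position: (row=3, col=2)

Derivation:
Start: (row=2, col=5)
  L (left): (row=2, col=5) -> (row=2, col=4)
  D (down): (row=2, col=4) -> (row=3, col=4)
  L (left): (row=3, col=4) -> (row=3, col=3)
  L (left): (row=3, col=3) -> (row=3, col=2)
Final: (row=3, col=2)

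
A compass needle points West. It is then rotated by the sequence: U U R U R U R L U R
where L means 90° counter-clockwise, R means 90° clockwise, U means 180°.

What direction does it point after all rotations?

Start: West
  U (U-turn (180°)) -> East
  U (U-turn (180°)) -> West
  R (right (90° clockwise)) -> North
  U (U-turn (180°)) -> South
  R (right (90° clockwise)) -> West
  U (U-turn (180°)) -> East
  R (right (90° clockwise)) -> South
  L (left (90° counter-clockwise)) -> East
  U (U-turn (180°)) -> West
  R (right (90° clockwise)) -> North
Final: North

Answer: Final heading: North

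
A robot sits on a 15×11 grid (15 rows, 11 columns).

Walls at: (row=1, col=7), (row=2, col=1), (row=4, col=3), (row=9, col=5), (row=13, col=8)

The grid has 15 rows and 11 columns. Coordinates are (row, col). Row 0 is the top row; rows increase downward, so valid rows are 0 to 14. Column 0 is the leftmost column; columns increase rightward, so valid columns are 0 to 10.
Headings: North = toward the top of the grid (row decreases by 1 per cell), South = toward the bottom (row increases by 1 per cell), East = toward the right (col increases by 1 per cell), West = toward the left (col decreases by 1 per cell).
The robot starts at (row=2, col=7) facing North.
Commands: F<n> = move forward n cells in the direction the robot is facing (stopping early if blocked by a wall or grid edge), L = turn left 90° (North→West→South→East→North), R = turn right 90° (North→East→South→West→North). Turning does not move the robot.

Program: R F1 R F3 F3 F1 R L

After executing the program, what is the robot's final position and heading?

Start: (row=2, col=7), facing North
  R: turn right, now facing East
  F1: move forward 1, now at (row=2, col=8)
  R: turn right, now facing South
  F3: move forward 3, now at (row=5, col=8)
  F3: move forward 3, now at (row=8, col=8)
  F1: move forward 1, now at (row=9, col=8)
  R: turn right, now facing West
  L: turn left, now facing South
Final: (row=9, col=8), facing South

Answer: Final position: (row=9, col=8), facing South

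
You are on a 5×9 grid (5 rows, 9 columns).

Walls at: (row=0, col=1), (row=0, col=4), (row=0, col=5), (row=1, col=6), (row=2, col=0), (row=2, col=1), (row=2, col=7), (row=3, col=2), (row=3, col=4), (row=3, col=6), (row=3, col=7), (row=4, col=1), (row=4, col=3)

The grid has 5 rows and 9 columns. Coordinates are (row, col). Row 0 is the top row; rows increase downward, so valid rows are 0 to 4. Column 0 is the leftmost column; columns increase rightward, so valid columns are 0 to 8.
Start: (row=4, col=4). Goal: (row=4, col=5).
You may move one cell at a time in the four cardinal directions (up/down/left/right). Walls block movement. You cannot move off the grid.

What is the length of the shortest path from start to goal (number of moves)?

BFS from (row=4, col=4) until reaching (row=4, col=5):
  Distance 0: (row=4, col=4)
  Distance 1: (row=4, col=5)  <- goal reached here
One shortest path (1 moves): (row=4, col=4) -> (row=4, col=5)

Answer: Shortest path length: 1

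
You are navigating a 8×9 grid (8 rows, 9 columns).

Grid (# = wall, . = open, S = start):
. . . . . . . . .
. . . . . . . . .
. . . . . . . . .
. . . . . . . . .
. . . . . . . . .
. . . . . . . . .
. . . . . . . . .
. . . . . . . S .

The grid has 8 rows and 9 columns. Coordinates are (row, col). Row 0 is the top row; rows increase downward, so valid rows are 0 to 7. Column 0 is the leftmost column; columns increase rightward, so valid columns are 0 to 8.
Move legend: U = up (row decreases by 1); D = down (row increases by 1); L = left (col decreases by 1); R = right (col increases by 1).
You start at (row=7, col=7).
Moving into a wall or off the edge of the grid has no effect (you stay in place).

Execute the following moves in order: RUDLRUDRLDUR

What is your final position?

Start: (row=7, col=7)
  R (right): (row=7, col=7) -> (row=7, col=8)
  U (up): (row=7, col=8) -> (row=6, col=8)
  D (down): (row=6, col=8) -> (row=7, col=8)
  L (left): (row=7, col=8) -> (row=7, col=7)
  R (right): (row=7, col=7) -> (row=7, col=8)
  U (up): (row=7, col=8) -> (row=6, col=8)
  D (down): (row=6, col=8) -> (row=7, col=8)
  R (right): blocked, stay at (row=7, col=8)
  L (left): (row=7, col=8) -> (row=7, col=7)
  D (down): blocked, stay at (row=7, col=7)
  U (up): (row=7, col=7) -> (row=6, col=7)
  R (right): (row=6, col=7) -> (row=6, col=8)
Final: (row=6, col=8)

Answer: Final position: (row=6, col=8)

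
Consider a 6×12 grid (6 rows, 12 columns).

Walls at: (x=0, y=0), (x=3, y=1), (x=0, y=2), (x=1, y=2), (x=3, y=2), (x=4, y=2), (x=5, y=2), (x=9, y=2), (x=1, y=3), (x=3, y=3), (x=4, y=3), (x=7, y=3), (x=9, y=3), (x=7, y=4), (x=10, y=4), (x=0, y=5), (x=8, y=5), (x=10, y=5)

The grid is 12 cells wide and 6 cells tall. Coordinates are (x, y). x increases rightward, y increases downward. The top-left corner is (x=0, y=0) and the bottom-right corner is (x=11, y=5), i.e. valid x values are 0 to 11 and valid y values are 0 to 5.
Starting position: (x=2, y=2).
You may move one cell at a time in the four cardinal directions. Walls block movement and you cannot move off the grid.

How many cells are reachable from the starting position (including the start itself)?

Answer: Reachable cells: 54

Derivation:
BFS flood-fill from (x=2, y=2):
  Distance 0: (x=2, y=2)
  Distance 1: (x=2, y=1), (x=2, y=3)
  Distance 2: (x=2, y=0), (x=1, y=1), (x=2, y=4)
  Distance 3: (x=1, y=0), (x=3, y=0), (x=0, y=1), (x=1, y=4), (x=3, y=4), (x=2, y=5)
  Distance 4: (x=4, y=0), (x=0, y=4), (x=4, y=4), (x=1, y=5), (x=3, y=5)
  Distance 5: (x=5, y=0), (x=4, y=1), (x=0, y=3), (x=5, y=4), (x=4, y=5)
  Distance 6: (x=6, y=0), (x=5, y=1), (x=5, y=3), (x=6, y=4), (x=5, y=5)
  Distance 7: (x=7, y=0), (x=6, y=1), (x=6, y=3), (x=6, y=5)
  Distance 8: (x=8, y=0), (x=7, y=1), (x=6, y=2), (x=7, y=5)
  Distance 9: (x=9, y=0), (x=8, y=1), (x=7, y=2)
  Distance 10: (x=10, y=0), (x=9, y=1), (x=8, y=2)
  Distance 11: (x=11, y=0), (x=10, y=1), (x=8, y=3)
  Distance 12: (x=11, y=1), (x=10, y=2), (x=8, y=4)
  Distance 13: (x=11, y=2), (x=10, y=3), (x=9, y=4)
  Distance 14: (x=11, y=3), (x=9, y=5)
  Distance 15: (x=11, y=4)
  Distance 16: (x=11, y=5)
Total reachable: 54 (grid has 54 open cells total)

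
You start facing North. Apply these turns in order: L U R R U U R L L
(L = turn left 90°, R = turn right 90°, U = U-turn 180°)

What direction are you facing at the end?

Start: North
  L (left (90° counter-clockwise)) -> West
  U (U-turn (180°)) -> East
  R (right (90° clockwise)) -> South
  R (right (90° clockwise)) -> West
  U (U-turn (180°)) -> East
  U (U-turn (180°)) -> West
  R (right (90° clockwise)) -> North
  L (left (90° counter-clockwise)) -> West
  L (left (90° counter-clockwise)) -> South
Final: South

Answer: Final heading: South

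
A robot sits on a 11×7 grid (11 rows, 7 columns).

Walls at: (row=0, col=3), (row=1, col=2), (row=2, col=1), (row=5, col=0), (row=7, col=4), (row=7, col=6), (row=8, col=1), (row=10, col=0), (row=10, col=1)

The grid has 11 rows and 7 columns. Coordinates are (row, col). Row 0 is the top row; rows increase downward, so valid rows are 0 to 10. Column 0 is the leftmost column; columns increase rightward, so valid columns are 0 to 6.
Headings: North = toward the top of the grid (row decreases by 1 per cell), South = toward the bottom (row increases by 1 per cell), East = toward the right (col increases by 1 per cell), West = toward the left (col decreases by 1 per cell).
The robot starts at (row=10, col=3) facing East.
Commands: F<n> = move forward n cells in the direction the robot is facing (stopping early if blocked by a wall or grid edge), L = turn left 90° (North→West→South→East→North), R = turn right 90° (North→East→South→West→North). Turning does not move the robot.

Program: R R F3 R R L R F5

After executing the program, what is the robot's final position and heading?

Answer: Final position: (row=10, col=6), facing East

Derivation:
Start: (row=10, col=3), facing East
  R: turn right, now facing South
  R: turn right, now facing West
  F3: move forward 1/3 (blocked), now at (row=10, col=2)
  R: turn right, now facing North
  R: turn right, now facing East
  L: turn left, now facing North
  R: turn right, now facing East
  F5: move forward 4/5 (blocked), now at (row=10, col=6)
Final: (row=10, col=6), facing East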